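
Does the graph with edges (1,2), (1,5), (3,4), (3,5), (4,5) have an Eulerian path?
Yes (the graph is connected and exactly 2 vertices have odd degree: {2, 5}; any Eulerian path must start and end at those)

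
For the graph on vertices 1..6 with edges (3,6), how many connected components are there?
5 (components: {1}, {2}, {3, 6}, {4}, {5})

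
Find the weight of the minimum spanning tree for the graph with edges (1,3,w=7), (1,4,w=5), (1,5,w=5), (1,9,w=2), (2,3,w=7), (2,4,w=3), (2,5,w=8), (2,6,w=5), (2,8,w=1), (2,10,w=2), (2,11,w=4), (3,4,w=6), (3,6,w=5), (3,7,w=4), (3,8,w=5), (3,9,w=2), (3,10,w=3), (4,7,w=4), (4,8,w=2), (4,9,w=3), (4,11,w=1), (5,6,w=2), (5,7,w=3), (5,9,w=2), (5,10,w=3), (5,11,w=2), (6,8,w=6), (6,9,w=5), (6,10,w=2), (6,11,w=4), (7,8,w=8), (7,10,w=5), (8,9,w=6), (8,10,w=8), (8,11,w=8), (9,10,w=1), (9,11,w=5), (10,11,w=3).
18 (MST edges: (1,9,w=2), (2,8,w=1), (2,10,w=2), (3,9,w=2), (4,8,w=2), (4,11,w=1), (5,6,w=2), (5,7,w=3), (5,9,w=2), (9,10,w=1); sum of weights 2 + 1 + 2 + 2 + 2 + 1 + 2 + 3 + 2 + 1 = 18)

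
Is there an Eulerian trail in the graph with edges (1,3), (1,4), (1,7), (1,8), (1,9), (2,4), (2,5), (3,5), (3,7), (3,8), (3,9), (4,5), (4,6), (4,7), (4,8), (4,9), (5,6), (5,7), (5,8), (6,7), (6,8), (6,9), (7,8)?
No (4 vertices have odd degree: {1, 3, 4, 6}; Eulerian path requires 0 or 2)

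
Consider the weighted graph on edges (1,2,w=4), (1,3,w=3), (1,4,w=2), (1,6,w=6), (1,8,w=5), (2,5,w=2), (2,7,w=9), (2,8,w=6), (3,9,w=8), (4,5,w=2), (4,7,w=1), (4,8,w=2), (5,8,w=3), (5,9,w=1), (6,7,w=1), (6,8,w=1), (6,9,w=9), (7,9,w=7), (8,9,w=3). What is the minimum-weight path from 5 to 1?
4 (path: 5 -> 4 -> 1; weights 2 + 2 = 4)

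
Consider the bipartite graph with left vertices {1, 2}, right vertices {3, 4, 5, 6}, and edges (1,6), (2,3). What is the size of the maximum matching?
2 (matching: (1,6), (2,3); upper bound min(|L|,|R|) = min(2,4) = 2)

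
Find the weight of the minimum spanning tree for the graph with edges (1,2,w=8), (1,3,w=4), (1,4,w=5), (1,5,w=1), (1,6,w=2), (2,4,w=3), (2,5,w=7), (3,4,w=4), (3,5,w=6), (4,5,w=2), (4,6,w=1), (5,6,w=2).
11 (MST edges: (1,3,w=4), (1,5,w=1), (1,6,w=2), (2,4,w=3), (4,6,w=1); sum of weights 4 + 1 + 2 + 3 + 1 = 11)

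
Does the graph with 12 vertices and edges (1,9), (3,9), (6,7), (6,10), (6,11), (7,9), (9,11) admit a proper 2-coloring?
Yes. Partition: {1, 2, 3, 4, 5, 7, 8, 10, 11, 12}, {6, 9}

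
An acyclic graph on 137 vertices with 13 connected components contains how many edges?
124 (Each of the 13 component trees on V_i vertices has V_i - 1 edges; summing gives V - C = 137 - 13 = 124)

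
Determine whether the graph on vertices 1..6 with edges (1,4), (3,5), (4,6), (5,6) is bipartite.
Yes. Partition: {1, 2, 3, 6}, {4, 5}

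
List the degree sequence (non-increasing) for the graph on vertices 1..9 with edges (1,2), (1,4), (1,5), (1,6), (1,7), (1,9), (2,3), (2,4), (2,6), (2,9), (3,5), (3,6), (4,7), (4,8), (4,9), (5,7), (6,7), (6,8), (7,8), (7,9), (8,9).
[6, 6, 5, 5, 5, 5, 4, 3, 3] (degrees: deg(1)=6, deg(2)=5, deg(3)=3, deg(4)=5, deg(5)=3, deg(6)=5, deg(7)=6, deg(8)=4, deg(9)=5)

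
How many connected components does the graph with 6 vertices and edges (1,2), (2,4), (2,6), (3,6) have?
2 (components: {1, 2, 3, 4, 6}, {5})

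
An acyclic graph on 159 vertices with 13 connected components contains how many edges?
146 (Each of the 13 component trees on V_i vertices has V_i - 1 edges; summing gives V - C = 159 - 13 = 146)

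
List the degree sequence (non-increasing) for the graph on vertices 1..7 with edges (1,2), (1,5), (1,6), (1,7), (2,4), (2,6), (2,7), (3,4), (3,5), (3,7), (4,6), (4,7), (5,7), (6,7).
[6, 4, 4, 4, 4, 3, 3] (degrees: deg(1)=4, deg(2)=4, deg(3)=3, deg(4)=4, deg(5)=3, deg(6)=4, deg(7)=6)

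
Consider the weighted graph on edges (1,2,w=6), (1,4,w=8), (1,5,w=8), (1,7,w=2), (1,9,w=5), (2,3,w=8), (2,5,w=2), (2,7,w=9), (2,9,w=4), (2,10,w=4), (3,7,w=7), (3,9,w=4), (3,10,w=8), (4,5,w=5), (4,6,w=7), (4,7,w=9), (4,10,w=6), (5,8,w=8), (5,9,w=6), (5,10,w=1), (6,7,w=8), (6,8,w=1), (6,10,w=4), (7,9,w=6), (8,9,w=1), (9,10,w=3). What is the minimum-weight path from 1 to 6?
7 (path: 1 -> 9 -> 8 -> 6; weights 5 + 1 + 1 = 7)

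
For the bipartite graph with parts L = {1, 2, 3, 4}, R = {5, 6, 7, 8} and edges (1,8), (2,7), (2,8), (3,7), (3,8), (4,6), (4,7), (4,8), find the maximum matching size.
3 (matching: (1,8), (2,7), (4,6); upper bound min(|L|,|R|) = min(4,4) = 4)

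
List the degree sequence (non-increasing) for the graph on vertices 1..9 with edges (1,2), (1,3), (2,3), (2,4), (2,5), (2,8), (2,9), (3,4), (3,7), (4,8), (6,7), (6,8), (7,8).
[6, 4, 4, 3, 3, 2, 2, 1, 1] (degrees: deg(1)=2, deg(2)=6, deg(3)=4, deg(4)=3, deg(5)=1, deg(6)=2, deg(7)=3, deg(8)=4, deg(9)=1)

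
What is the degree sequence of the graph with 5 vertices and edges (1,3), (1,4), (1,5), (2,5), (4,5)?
[3, 3, 2, 1, 1] (degrees: deg(1)=3, deg(2)=1, deg(3)=1, deg(4)=2, deg(5)=3)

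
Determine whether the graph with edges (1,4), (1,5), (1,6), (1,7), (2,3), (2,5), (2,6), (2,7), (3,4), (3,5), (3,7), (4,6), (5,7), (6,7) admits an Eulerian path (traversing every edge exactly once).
Yes (the graph is connected and exactly 2 vertices have odd degree: {4, 7}; any Eulerian path must start and end at those)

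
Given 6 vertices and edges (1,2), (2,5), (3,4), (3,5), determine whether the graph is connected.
No, it has 2 components: {1, 2, 3, 4, 5}, {6}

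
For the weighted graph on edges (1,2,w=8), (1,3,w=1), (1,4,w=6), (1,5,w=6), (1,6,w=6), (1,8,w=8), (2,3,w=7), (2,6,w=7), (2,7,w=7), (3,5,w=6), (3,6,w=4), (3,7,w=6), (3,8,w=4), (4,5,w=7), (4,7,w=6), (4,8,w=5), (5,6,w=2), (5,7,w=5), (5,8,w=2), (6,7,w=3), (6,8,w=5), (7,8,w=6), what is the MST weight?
24 (MST edges: (1,3,w=1), (2,3,w=7), (3,6,w=4), (4,8,w=5), (5,6,w=2), (5,8,w=2), (6,7,w=3); sum of weights 1 + 7 + 4 + 5 + 2 + 2 + 3 = 24)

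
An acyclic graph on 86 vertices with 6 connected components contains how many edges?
80 (Each of the 6 component trees on V_i vertices has V_i - 1 edges; summing gives V - C = 86 - 6 = 80)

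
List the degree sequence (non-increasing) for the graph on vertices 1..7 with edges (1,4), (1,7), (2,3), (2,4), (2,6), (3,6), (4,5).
[3, 3, 2, 2, 2, 1, 1] (degrees: deg(1)=2, deg(2)=3, deg(3)=2, deg(4)=3, deg(5)=1, deg(6)=2, deg(7)=1)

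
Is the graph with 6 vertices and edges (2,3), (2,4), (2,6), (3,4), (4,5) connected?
No, it has 2 components: {1}, {2, 3, 4, 5, 6}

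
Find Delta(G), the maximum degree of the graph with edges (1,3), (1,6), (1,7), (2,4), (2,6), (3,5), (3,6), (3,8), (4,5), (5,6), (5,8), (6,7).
5 (attained at vertex 6)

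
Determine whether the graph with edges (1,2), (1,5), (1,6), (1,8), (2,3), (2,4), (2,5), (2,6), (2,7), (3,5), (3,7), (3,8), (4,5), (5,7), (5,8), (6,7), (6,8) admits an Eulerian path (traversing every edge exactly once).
Yes — and in fact it has an Eulerian circuit (the graph is connected and all 8 vertices have even degree)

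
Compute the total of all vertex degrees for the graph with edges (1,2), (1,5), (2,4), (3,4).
8 (handshake: sum of degrees = 2|E| = 2 x 4 = 8)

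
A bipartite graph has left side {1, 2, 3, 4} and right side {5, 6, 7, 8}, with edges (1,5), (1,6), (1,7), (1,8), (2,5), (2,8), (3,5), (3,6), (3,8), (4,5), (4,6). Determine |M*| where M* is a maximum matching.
4 (matching: (1,7), (2,8), (3,6), (4,5); upper bound min(|L|,|R|) = min(4,4) = 4)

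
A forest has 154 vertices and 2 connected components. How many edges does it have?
152 (Each of the 2 component trees on V_i vertices has V_i - 1 edges; summing gives V - C = 154 - 2 = 152)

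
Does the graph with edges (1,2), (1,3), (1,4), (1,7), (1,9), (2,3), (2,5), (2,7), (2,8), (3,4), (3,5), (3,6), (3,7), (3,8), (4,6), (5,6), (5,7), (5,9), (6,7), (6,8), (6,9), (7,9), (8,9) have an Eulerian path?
No (6 vertices have odd degree: {1, 2, 3, 4, 5, 9}; Eulerian path requires 0 or 2)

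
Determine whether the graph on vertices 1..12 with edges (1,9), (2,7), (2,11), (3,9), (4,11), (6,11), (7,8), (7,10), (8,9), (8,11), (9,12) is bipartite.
Yes. Partition: {1, 2, 3, 4, 5, 6, 8, 10, 12}, {7, 9, 11}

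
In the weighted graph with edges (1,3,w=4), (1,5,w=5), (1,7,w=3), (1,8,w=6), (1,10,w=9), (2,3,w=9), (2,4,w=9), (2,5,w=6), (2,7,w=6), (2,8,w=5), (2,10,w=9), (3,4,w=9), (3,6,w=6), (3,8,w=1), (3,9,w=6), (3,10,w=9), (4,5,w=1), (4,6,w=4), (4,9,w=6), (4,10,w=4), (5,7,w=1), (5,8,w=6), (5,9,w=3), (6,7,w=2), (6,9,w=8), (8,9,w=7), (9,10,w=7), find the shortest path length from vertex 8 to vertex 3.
1 (path: 8 -> 3; weights 1 = 1)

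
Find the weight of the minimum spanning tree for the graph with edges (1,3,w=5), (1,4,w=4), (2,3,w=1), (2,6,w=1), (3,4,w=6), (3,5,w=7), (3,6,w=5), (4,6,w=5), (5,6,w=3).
14 (MST edges: (1,3,w=5), (1,4,w=4), (2,3,w=1), (2,6,w=1), (5,6,w=3); sum of weights 5 + 4 + 1 + 1 + 3 = 14)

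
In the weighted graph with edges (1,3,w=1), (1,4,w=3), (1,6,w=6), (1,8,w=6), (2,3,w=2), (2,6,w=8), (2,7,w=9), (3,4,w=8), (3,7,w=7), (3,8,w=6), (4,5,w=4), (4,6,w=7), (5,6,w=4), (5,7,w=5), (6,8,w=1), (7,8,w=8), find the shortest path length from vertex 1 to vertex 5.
7 (path: 1 -> 4 -> 5; weights 3 + 4 = 7)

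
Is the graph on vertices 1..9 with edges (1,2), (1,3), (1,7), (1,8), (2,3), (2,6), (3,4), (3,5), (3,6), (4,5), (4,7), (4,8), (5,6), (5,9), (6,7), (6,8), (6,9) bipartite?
No (odd cycle of length 3: 2 -> 1 -> 3 -> 2)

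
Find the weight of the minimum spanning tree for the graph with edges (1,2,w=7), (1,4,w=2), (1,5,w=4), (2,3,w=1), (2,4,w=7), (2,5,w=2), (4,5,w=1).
6 (MST edges: (1,4,w=2), (2,3,w=1), (2,5,w=2), (4,5,w=1); sum of weights 2 + 1 + 2 + 1 = 6)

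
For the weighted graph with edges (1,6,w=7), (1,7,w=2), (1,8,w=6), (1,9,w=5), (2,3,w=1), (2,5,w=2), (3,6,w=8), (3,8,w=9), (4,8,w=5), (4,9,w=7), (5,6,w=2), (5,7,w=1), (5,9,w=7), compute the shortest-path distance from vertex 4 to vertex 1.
11 (path: 4 -> 8 -> 1; weights 5 + 6 = 11)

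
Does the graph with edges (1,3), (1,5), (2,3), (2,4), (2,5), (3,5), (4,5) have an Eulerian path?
Yes (the graph is connected and exactly 2 vertices have odd degree: {2, 3}; any Eulerian path must start and end at those)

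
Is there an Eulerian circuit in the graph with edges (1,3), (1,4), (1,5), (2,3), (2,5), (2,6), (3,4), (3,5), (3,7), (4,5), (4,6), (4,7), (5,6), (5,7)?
No (6 vertices have odd degree: {1, 2, 3, 4, 6, 7}; Eulerian circuit requires 0)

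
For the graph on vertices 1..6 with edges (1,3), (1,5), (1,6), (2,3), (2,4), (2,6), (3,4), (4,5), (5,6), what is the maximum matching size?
3 (matching: (1,3), (2,6), (4,5); upper bound floor(n/2) = floor(6/2) = 3)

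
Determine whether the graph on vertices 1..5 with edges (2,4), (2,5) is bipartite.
Yes. Partition: {1, 2, 3}, {4, 5}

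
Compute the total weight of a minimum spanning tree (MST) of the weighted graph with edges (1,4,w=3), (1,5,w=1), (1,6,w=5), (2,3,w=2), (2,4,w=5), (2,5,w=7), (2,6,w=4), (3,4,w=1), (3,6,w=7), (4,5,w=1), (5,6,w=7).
9 (MST edges: (1,5,w=1), (2,3,w=2), (2,6,w=4), (3,4,w=1), (4,5,w=1); sum of weights 1 + 2 + 4 + 1 + 1 = 9)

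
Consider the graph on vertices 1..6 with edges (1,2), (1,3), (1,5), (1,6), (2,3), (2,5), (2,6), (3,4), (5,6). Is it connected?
Yes (BFS from 1 visits [1, 2, 3, 5, 6, 4] — all 6 vertices reached)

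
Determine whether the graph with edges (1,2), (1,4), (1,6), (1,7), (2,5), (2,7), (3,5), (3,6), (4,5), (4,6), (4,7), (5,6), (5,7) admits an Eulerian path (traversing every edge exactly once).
Yes (the graph is connected and exactly 2 vertices have odd degree: {2, 5}; any Eulerian path must start and end at those)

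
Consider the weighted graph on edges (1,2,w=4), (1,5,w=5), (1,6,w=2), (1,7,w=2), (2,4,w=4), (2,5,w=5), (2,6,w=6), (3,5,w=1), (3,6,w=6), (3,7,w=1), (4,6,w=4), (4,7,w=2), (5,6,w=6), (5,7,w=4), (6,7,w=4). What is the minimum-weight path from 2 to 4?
4 (path: 2 -> 4; weights 4 = 4)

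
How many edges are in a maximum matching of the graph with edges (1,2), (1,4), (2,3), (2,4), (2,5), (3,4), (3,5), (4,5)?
2 (matching: (1,4), (2,5); upper bound floor(n/2) = floor(5/2) = 2)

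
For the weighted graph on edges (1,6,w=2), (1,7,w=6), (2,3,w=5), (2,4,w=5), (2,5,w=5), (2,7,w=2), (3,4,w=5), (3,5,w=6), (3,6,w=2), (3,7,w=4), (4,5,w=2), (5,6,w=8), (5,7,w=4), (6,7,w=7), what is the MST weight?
16 (MST edges: (1,6,w=2), (2,7,w=2), (3,6,w=2), (3,7,w=4), (4,5,w=2), (5,7,w=4); sum of weights 2 + 2 + 2 + 4 + 2 + 4 = 16)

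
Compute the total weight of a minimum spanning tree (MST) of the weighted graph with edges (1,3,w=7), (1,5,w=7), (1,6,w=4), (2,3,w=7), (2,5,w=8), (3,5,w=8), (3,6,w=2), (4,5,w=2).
22 (MST edges: (1,5,w=7), (1,6,w=4), (2,3,w=7), (3,6,w=2), (4,5,w=2); sum of weights 7 + 4 + 7 + 2 + 2 = 22)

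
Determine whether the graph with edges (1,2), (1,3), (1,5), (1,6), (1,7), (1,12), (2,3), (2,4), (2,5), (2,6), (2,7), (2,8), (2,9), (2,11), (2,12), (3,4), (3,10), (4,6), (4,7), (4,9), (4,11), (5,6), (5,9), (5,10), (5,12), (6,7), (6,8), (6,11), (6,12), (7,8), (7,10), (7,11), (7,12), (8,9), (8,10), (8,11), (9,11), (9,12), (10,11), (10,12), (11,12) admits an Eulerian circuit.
Yes (the graph is connected and all 12 vertices have even degree)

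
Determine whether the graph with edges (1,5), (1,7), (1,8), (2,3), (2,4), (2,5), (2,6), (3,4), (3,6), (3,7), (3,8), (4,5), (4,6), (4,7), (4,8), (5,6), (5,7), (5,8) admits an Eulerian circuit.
No (2 vertices have odd degree: {1, 3}; Eulerian circuit requires 0)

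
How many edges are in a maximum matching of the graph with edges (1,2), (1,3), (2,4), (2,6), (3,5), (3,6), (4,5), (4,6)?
3 (matching: (1,2), (3,6), (4,5); upper bound floor(n/2) = floor(6/2) = 3)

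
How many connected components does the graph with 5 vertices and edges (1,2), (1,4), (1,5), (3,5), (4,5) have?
1 (components: {1, 2, 3, 4, 5})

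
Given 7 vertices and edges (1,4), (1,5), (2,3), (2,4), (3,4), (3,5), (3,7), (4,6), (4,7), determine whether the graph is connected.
Yes (BFS from 1 visits [1, 4, 5, 2, 3, 6, 7] — all 7 vertices reached)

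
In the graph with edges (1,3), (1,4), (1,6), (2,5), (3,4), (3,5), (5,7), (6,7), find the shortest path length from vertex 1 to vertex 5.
2 (path: 1 -> 3 -> 5, 2 edges)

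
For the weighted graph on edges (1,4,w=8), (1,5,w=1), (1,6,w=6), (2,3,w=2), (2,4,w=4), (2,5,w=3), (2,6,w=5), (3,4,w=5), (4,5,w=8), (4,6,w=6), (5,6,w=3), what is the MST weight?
13 (MST edges: (1,5,w=1), (2,3,w=2), (2,4,w=4), (2,5,w=3), (5,6,w=3); sum of weights 1 + 2 + 4 + 3 + 3 = 13)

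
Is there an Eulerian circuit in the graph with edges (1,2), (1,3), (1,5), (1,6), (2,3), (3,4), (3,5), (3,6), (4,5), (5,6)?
No (2 vertices have odd degree: {3, 6}; Eulerian circuit requires 0)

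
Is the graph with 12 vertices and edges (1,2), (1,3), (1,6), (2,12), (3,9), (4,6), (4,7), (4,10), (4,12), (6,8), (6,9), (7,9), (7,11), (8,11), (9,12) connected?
No, it has 2 components: {1, 2, 3, 4, 6, 7, 8, 9, 10, 11, 12}, {5}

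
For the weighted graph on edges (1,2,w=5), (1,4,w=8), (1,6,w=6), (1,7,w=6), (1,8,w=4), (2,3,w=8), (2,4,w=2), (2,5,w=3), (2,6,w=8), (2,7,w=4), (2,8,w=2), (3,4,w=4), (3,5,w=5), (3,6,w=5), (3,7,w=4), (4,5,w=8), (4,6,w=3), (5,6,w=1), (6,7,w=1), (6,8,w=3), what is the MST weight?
17 (MST edges: (1,8,w=4), (2,4,w=2), (2,5,w=3), (2,8,w=2), (3,4,w=4), (5,6,w=1), (6,7,w=1); sum of weights 4 + 2 + 3 + 2 + 4 + 1 + 1 = 17)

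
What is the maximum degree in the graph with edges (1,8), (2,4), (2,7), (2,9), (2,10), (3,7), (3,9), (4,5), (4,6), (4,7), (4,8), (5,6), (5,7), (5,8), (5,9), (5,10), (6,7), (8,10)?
6 (attained at vertex 5)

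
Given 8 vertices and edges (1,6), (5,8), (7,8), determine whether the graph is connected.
No, it has 5 components: {1, 6}, {2}, {3}, {4}, {5, 7, 8}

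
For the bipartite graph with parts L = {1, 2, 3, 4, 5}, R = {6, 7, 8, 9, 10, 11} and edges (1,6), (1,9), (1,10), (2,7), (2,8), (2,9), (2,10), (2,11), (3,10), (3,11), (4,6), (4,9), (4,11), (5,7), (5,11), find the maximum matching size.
5 (matching: (1,10), (2,8), (3,11), (4,9), (5,7); upper bound min(|L|,|R|) = min(5,6) = 5)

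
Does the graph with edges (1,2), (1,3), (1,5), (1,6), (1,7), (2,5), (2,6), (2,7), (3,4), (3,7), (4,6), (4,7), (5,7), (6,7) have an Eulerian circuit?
No (4 vertices have odd degree: {1, 3, 4, 5}; Eulerian circuit requires 0)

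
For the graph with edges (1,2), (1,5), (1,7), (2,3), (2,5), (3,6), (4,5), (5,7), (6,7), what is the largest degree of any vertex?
4 (attained at vertex 5)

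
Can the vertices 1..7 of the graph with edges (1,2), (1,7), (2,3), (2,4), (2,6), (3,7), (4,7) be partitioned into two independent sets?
Yes. Partition: {1, 3, 4, 5, 6}, {2, 7}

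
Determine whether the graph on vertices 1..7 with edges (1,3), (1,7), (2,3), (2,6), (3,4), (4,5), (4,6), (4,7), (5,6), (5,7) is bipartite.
No (odd cycle of length 3: 5 -> 7 -> 4 -> 5)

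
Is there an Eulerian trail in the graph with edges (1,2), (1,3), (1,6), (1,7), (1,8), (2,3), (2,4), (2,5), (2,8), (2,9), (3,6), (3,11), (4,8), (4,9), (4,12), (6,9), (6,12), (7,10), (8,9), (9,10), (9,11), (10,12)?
No (4 vertices have odd degree: {1, 5, 10, 12}; Eulerian path requires 0 or 2)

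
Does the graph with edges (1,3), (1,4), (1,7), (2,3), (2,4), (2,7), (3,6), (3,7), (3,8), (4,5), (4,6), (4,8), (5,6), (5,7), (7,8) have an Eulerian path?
No (8 vertices have odd degree: {1, 2, 3, 4, 5, 6, 7, 8}; Eulerian path requires 0 or 2)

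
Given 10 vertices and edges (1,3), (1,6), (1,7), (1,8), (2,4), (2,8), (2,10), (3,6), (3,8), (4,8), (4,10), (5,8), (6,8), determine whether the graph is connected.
No, it has 2 components: {1, 2, 3, 4, 5, 6, 7, 8, 10}, {9}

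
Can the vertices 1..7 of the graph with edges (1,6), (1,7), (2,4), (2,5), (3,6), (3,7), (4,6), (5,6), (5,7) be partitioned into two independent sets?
Yes. Partition: {1, 3, 4, 5}, {2, 6, 7}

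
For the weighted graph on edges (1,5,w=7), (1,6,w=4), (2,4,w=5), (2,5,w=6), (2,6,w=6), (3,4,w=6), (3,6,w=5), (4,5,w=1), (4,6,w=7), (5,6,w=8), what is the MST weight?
21 (MST edges: (1,6,w=4), (2,4,w=5), (2,6,w=6), (3,6,w=5), (4,5,w=1); sum of weights 4 + 5 + 6 + 5 + 1 = 21)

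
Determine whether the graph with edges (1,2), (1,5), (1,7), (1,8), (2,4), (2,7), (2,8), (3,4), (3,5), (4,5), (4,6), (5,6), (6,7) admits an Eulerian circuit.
No (2 vertices have odd degree: {6, 7}; Eulerian circuit requires 0)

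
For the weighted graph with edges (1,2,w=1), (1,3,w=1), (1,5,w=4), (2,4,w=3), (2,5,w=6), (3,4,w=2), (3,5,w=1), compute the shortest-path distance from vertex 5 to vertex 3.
1 (path: 5 -> 3; weights 1 = 1)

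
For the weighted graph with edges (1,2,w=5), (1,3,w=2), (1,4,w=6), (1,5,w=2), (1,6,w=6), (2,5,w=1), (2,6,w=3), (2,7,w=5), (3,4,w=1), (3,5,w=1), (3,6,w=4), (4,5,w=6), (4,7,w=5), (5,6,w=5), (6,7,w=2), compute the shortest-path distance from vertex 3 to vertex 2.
2 (path: 3 -> 5 -> 2; weights 1 + 1 = 2)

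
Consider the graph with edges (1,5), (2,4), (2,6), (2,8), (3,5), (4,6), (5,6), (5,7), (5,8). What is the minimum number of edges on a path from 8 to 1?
2 (path: 8 -> 5 -> 1, 2 edges)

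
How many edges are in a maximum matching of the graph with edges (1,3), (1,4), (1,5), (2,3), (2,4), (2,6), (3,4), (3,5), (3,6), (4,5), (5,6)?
3 (matching: (1,5), (2,6), (3,4); upper bound floor(n/2) = floor(6/2) = 3)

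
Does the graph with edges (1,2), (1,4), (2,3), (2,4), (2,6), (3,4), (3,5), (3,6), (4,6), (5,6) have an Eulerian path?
Yes — and in fact it has an Eulerian circuit (the graph is connected and all 6 vertices have even degree)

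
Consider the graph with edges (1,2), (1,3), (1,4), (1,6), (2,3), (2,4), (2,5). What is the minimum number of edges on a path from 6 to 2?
2 (path: 6 -> 1 -> 2, 2 edges)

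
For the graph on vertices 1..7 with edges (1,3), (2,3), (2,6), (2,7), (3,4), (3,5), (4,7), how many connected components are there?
1 (components: {1, 2, 3, 4, 5, 6, 7})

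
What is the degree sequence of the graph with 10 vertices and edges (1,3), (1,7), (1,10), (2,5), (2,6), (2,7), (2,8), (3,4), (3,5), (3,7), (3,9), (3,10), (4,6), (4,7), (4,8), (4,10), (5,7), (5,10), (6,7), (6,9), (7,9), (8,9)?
[7, 6, 5, 4, 4, 4, 4, 4, 3, 3] (degrees: deg(1)=3, deg(2)=4, deg(3)=6, deg(4)=5, deg(5)=4, deg(6)=4, deg(7)=7, deg(8)=3, deg(9)=4, deg(10)=4)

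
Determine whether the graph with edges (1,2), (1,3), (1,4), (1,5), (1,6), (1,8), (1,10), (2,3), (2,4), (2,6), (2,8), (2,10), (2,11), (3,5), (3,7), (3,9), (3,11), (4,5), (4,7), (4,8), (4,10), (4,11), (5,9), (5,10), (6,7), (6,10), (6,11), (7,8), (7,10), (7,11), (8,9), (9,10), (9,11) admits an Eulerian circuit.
No (8 vertices have odd degree: {1, 2, 4, 5, 6, 8, 9, 10}; Eulerian circuit requires 0)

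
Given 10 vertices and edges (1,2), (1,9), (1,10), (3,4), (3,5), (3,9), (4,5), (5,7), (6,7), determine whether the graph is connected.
No, it has 2 components: {1, 2, 3, 4, 5, 6, 7, 9, 10}, {8}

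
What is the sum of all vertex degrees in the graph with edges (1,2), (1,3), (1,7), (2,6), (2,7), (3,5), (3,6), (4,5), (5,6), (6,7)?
20 (handshake: sum of degrees = 2|E| = 2 x 10 = 20)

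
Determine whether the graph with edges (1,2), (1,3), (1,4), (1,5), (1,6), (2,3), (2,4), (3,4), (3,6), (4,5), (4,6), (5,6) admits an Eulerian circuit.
No (4 vertices have odd degree: {1, 2, 4, 5}; Eulerian circuit requires 0)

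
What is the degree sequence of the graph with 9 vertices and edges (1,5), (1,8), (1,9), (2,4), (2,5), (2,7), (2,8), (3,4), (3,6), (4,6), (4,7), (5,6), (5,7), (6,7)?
[4, 4, 4, 4, 4, 3, 2, 2, 1] (degrees: deg(1)=3, deg(2)=4, deg(3)=2, deg(4)=4, deg(5)=4, deg(6)=4, deg(7)=4, deg(8)=2, deg(9)=1)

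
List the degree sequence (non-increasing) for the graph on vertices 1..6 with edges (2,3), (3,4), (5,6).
[2, 1, 1, 1, 1, 0] (degrees: deg(1)=0, deg(2)=1, deg(3)=2, deg(4)=1, deg(5)=1, deg(6)=1)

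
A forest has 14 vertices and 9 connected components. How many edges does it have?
5 (Each of the 9 component trees on V_i vertices has V_i - 1 edges; summing gives V - C = 14 - 9 = 5)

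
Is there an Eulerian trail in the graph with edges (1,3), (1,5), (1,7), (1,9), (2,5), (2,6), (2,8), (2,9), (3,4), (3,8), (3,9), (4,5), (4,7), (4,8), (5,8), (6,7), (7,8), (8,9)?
Yes — and in fact it has an Eulerian circuit (the graph is connected and all 9 vertices have even degree)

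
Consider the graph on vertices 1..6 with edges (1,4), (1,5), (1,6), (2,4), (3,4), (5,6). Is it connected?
Yes (BFS from 1 visits [1, 4, 5, 6, 2, 3] — all 6 vertices reached)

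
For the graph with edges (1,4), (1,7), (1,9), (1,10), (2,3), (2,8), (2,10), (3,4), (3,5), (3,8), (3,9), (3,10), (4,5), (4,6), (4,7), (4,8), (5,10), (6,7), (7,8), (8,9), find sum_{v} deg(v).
40 (handshake: sum of degrees = 2|E| = 2 x 20 = 40)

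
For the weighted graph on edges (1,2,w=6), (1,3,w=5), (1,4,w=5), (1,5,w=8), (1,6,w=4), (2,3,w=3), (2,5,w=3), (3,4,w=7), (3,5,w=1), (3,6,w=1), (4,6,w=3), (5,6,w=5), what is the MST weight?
12 (MST edges: (1,6,w=4), (2,3,w=3), (3,5,w=1), (3,6,w=1), (4,6,w=3); sum of weights 4 + 3 + 1 + 1 + 3 = 12)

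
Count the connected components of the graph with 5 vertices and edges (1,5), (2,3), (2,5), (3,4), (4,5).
1 (components: {1, 2, 3, 4, 5})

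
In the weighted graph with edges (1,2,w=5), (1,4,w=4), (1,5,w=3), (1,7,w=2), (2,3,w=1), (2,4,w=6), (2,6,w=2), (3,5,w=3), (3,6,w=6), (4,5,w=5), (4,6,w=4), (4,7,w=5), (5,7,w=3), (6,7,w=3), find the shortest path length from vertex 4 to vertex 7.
5 (path: 4 -> 7; weights 5 = 5)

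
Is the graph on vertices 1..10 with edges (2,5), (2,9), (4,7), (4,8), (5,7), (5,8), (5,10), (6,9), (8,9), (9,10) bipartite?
Yes. Partition: {1, 2, 3, 6, 7, 8, 10}, {4, 5, 9}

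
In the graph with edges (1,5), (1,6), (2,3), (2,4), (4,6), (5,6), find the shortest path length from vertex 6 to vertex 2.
2 (path: 6 -> 4 -> 2, 2 edges)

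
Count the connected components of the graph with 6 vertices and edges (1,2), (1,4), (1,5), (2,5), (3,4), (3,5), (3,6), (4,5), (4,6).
1 (components: {1, 2, 3, 4, 5, 6})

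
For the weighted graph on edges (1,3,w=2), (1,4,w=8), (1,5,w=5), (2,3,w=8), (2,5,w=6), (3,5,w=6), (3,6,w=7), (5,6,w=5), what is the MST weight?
26 (MST edges: (1,3,w=2), (1,4,w=8), (1,5,w=5), (2,5,w=6), (5,6,w=5); sum of weights 2 + 8 + 5 + 6 + 5 = 26)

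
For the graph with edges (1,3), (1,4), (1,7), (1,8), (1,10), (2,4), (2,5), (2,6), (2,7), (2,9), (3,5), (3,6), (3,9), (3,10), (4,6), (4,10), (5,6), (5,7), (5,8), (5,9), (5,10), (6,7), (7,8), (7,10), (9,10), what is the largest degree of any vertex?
7 (attained at vertex 5)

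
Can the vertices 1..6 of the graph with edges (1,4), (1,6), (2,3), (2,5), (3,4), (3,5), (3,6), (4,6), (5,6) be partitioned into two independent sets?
No (odd cycle of length 3: 6 -> 1 -> 4 -> 6)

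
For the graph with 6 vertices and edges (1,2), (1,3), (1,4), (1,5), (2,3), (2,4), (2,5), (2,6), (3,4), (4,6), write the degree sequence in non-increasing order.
[5, 4, 4, 3, 2, 2] (degrees: deg(1)=4, deg(2)=5, deg(3)=3, deg(4)=4, deg(5)=2, deg(6)=2)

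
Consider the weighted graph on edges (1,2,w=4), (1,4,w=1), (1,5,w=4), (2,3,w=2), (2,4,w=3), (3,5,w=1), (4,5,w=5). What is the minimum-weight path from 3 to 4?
5 (path: 3 -> 2 -> 4; weights 2 + 3 = 5)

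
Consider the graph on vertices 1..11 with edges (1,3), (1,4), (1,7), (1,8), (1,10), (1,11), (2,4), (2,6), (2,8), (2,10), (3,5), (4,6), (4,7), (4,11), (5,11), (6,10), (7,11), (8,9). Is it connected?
Yes (BFS from 1 visits [1, 3, 4, 7, 8, 10, 11, 5, 2, 6, 9] — all 11 vertices reached)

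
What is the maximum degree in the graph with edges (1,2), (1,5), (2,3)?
2 (attained at vertices 1, 2)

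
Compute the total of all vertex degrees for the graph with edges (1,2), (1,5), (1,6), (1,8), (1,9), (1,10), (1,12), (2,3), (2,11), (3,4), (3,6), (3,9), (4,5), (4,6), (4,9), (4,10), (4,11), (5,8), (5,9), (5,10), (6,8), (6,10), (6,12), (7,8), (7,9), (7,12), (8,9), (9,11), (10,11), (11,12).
60 (handshake: sum of degrees = 2|E| = 2 x 30 = 60)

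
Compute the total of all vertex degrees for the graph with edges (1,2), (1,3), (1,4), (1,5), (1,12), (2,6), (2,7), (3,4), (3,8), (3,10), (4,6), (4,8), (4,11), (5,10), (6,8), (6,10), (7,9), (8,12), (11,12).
38 (handshake: sum of degrees = 2|E| = 2 x 19 = 38)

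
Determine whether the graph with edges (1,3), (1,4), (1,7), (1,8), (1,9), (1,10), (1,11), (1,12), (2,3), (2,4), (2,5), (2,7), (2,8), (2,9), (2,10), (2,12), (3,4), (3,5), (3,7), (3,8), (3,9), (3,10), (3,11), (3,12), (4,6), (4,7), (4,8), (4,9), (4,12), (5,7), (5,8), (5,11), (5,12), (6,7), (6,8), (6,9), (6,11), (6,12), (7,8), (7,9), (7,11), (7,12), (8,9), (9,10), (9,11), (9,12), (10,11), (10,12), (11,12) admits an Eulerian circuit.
Yes (the graph is connected and all 12 vertices have even degree)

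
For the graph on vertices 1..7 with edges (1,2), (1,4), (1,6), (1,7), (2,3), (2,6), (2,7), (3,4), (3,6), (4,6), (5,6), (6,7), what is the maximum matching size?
3 (matching: (1,7), (3,4), (5,6); upper bound floor(n/2) = floor(7/2) = 3)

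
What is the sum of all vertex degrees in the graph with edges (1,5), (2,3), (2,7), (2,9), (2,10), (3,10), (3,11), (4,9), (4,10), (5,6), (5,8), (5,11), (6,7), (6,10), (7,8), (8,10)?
32 (handshake: sum of degrees = 2|E| = 2 x 16 = 32)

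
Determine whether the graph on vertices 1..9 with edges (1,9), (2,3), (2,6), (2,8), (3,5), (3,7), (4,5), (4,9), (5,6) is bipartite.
Yes. Partition: {1, 3, 4, 6, 8}, {2, 5, 7, 9}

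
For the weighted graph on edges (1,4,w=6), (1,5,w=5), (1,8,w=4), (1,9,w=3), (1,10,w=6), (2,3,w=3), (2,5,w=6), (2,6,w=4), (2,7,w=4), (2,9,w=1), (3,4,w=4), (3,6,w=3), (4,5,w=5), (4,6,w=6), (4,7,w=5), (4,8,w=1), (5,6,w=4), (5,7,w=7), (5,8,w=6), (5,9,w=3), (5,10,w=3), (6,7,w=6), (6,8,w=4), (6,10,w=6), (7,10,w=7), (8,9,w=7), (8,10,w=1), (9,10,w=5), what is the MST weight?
22 (MST edges: (1,9,w=3), (2,3,w=3), (2,7,w=4), (2,9,w=1), (3,6,w=3), (4,8,w=1), (5,9,w=3), (5,10,w=3), (8,10,w=1); sum of weights 3 + 3 + 4 + 1 + 3 + 1 + 3 + 3 + 1 = 22)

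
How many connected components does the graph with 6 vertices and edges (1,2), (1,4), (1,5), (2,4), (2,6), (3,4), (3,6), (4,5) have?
1 (components: {1, 2, 3, 4, 5, 6})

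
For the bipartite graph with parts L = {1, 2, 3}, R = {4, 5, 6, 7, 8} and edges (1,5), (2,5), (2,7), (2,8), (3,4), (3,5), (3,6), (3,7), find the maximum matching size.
3 (matching: (1,5), (2,8), (3,7); upper bound min(|L|,|R|) = min(3,5) = 3)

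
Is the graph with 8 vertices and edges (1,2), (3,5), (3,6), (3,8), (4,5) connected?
No, it has 3 components: {1, 2}, {3, 4, 5, 6, 8}, {7}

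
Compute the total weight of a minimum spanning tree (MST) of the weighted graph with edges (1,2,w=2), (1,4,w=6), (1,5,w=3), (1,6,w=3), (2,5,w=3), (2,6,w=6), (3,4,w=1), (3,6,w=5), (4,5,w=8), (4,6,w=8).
14 (MST edges: (1,2,w=2), (1,5,w=3), (1,6,w=3), (3,4,w=1), (3,6,w=5); sum of weights 2 + 3 + 3 + 1 + 5 = 14)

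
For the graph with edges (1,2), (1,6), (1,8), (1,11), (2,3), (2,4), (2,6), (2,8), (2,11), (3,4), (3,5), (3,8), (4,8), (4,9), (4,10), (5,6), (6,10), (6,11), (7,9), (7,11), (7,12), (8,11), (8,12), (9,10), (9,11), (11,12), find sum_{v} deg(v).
52 (handshake: sum of degrees = 2|E| = 2 x 26 = 52)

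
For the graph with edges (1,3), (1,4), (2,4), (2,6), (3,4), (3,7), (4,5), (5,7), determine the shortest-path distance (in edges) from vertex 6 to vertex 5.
3 (path: 6 -> 2 -> 4 -> 5, 3 edges)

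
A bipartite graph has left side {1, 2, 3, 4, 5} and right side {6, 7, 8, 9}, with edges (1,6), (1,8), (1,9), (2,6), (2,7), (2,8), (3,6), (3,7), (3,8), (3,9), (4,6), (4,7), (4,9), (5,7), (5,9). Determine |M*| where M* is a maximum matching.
4 (matching: (1,9), (2,8), (3,7), (4,6); upper bound min(|L|,|R|) = min(5,4) = 4)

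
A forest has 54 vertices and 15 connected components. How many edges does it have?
39 (Each of the 15 component trees on V_i vertices has V_i - 1 edges; summing gives V - C = 54 - 15 = 39)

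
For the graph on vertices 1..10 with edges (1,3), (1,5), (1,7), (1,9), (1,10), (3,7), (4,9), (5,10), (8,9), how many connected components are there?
3 (components: {1, 3, 4, 5, 7, 8, 9, 10}, {2}, {6})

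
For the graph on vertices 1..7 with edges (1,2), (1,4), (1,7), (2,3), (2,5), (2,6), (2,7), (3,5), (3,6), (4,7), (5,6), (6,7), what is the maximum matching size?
3 (matching: (1,4), (3,5), (6,7); upper bound floor(n/2) = floor(7/2) = 3)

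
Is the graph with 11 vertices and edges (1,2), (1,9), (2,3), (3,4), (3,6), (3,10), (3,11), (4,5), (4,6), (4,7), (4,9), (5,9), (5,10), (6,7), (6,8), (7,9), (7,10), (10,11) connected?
Yes (BFS from 1 visits [1, 2, 9, 3, 4, 5, 7, 6, 10, 11, 8] — all 11 vertices reached)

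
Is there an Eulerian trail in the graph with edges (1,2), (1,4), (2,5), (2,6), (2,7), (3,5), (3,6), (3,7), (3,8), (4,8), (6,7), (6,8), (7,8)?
Yes — and in fact it has an Eulerian circuit (the graph is connected and all 8 vertices have even degree)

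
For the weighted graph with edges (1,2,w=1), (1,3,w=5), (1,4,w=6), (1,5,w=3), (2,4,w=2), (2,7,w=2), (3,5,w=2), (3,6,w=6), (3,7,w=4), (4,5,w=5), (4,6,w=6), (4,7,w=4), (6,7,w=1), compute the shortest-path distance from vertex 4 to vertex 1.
3 (path: 4 -> 2 -> 1; weights 2 + 1 = 3)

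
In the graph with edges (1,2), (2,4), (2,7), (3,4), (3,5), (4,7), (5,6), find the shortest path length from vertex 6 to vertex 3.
2 (path: 6 -> 5 -> 3, 2 edges)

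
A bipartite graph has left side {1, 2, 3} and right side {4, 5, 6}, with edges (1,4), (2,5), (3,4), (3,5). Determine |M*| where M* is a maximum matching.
2 (matching: (1,4), (2,5); upper bound min(|L|,|R|) = min(3,3) = 3)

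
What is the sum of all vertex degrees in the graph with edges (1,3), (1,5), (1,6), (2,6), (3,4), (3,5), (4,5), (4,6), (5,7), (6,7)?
20 (handshake: sum of degrees = 2|E| = 2 x 10 = 20)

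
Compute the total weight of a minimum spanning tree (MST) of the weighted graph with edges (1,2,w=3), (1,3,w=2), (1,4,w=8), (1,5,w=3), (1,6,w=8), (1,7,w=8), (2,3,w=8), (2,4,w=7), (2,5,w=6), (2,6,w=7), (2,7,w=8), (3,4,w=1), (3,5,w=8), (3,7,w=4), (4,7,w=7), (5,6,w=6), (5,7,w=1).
16 (MST edges: (1,2,w=3), (1,3,w=2), (1,5,w=3), (3,4,w=1), (5,6,w=6), (5,7,w=1); sum of weights 3 + 2 + 3 + 1 + 6 + 1 = 16)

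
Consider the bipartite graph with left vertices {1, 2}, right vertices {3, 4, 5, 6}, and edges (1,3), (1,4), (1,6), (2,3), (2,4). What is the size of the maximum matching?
2 (matching: (1,6), (2,4); upper bound min(|L|,|R|) = min(2,4) = 2)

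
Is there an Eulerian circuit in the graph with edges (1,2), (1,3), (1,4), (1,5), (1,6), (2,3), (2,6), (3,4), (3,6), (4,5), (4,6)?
No (2 vertices have odd degree: {1, 2}; Eulerian circuit requires 0)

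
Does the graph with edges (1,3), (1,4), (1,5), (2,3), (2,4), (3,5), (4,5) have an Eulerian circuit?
No (4 vertices have odd degree: {1, 3, 4, 5}; Eulerian circuit requires 0)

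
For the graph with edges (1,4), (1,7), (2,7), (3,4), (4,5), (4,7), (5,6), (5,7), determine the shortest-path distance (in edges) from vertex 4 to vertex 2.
2 (path: 4 -> 7 -> 2, 2 edges)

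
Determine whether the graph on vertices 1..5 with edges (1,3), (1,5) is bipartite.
Yes. Partition: {1, 2, 4}, {3, 5}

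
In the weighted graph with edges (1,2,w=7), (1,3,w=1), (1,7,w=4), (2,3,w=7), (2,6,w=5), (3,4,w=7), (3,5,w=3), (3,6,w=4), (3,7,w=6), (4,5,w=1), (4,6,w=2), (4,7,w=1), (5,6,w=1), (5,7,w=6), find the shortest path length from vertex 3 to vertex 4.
4 (path: 3 -> 5 -> 4; weights 3 + 1 = 4)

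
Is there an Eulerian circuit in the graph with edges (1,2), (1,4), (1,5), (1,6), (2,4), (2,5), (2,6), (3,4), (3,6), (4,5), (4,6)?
No (2 vertices have odd degree: {4, 5}; Eulerian circuit requires 0)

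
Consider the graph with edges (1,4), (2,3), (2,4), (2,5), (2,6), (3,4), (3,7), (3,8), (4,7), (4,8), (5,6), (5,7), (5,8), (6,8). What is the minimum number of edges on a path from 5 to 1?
3 (path: 5 -> 2 -> 4 -> 1, 3 edges)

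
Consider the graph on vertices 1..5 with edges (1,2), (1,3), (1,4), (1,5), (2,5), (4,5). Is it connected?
Yes (BFS from 1 visits [1, 2, 3, 4, 5] — all 5 vertices reached)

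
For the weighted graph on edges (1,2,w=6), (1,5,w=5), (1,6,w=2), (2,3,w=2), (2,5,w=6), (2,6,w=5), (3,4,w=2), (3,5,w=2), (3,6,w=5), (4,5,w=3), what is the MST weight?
13 (MST edges: (1,5,w=5), (1,6,w=2), (2,3,w=2), (3,4,w=2), (3,5,w=2); sum of weights 5 + 2 + 2 + 2 + 2 = 13)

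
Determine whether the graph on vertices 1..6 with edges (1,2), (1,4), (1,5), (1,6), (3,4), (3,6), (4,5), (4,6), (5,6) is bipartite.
No (odd cycle of length 3: 6 -> 1 -> 4 -> 6)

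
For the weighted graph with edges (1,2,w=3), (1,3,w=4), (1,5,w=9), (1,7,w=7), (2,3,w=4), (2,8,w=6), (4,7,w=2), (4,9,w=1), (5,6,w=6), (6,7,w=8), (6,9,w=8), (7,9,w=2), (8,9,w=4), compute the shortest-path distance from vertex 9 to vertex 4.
1 (path: 9 -> 4; weights 1 = 1)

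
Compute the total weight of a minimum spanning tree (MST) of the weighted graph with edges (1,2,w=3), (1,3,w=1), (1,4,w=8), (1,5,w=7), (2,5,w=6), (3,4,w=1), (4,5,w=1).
6 (MST edges: (1,2,w=3), (1,3,w=1), (3,4,w=1), (4,5,w=1); sum of weights 3 + 1 + 1 + 1 = 6)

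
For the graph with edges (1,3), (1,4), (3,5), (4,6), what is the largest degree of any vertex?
2 (attained at vertices 1, 3, 4)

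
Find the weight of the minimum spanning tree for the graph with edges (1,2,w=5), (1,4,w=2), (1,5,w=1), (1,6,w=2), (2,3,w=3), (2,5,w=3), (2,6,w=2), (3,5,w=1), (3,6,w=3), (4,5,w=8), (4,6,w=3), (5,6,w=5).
8 (MST edges: (1,4,w=2), (1,5,w=1), (1,6,w=2), (2,6,w=2), (3,5,w=1); sum of weights 2 + 1 + 2 + 2 + 1 = 8)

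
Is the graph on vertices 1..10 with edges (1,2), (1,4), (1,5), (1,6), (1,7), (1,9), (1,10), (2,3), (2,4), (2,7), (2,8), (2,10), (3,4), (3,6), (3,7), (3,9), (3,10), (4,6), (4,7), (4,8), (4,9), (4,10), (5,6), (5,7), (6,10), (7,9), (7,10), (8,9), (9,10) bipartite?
No (odd cycle of length 3: 4 -> 1 -> 2 -> 4)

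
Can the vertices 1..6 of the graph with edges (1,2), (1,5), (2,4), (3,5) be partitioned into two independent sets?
Yes. Partition: {1, 3, 4, 6}, {2, 5}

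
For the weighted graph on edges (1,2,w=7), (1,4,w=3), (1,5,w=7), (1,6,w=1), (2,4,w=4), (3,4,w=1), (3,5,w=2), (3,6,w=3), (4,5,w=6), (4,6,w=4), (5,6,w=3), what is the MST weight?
11 (MST edges: (1,4,w=3), (1,6,w=1), (2,4,w=4), (3,4,w=1), (3,5,w=2); sum of weights 3 + 1 + 4 + 1 + 2 = 11)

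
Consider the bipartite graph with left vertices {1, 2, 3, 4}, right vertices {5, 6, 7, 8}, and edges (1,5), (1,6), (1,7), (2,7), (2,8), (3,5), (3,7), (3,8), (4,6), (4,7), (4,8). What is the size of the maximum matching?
4 (matching: (1,7), (2,8), (3,5), (4,6); upper bound min(|L|,|R|) = min(4,4) = 4)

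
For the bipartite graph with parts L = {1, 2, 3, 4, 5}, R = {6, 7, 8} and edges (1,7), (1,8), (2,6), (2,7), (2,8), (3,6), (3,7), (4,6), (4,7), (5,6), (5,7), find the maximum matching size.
3 (matching: (1,8), (2,7), (3,6); upper bound min(|L|,|R|) = min(5,3) = 3)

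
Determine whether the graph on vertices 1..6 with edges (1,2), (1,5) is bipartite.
Yes. Partition: {1, 3, 4, 6}, {2, 5}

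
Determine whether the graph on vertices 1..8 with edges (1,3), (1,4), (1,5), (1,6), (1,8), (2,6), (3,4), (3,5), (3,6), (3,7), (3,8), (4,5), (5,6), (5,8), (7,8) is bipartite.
No (odd cycle of length 3: 3 -> 1 -> 6 -> 3)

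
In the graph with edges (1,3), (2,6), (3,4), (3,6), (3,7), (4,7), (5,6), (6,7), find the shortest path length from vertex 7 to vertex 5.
2 (path: 7 -> 6 -> 5, 2 edges)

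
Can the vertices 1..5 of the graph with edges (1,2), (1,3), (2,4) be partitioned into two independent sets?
Yes. Partition: {1, 4, 5}, {2, 3}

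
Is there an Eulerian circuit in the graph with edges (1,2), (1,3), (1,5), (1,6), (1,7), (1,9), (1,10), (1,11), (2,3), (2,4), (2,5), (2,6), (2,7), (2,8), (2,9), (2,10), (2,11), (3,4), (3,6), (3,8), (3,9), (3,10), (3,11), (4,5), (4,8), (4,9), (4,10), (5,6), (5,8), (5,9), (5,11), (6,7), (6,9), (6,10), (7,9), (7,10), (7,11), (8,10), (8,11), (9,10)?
No (2 vertices have odd degree: {5, 6}; Eulerian circuit requires 0)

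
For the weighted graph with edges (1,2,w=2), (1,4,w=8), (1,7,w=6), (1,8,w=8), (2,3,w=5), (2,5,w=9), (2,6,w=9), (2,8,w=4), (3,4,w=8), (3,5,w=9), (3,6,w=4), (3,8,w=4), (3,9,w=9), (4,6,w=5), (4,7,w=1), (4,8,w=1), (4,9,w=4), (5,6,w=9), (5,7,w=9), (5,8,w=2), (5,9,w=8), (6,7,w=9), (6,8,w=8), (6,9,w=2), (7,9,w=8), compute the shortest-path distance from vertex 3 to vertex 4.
5 (path: 3 -> 8 -> 4; weights 4 + 1 = 5)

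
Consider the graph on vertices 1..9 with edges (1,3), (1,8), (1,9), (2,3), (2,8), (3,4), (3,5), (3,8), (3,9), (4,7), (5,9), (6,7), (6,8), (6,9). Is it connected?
Yes (BFS from 1 visits [1, 3, 8, 9, 2, 4, 5, 6, 7] — all 9 vertices reached)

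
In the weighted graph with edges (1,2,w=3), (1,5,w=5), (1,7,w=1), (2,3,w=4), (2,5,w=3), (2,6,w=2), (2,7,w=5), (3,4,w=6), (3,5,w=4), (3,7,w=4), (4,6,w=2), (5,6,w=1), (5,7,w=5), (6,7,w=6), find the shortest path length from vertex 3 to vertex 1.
5 (path: 3 -> 7 -> 1; weights 4 + 1 = 5)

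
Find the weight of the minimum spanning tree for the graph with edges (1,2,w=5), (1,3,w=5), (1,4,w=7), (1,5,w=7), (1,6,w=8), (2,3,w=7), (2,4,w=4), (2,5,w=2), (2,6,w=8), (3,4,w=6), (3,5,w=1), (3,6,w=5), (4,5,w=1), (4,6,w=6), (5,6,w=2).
11 (MST edges: (1,2,w=5), (2,5,w=2), (3,5,w=1), (4,5,w=1), (5,6,w=2); sum of weights 5 + 2 + 1 + 1 + 2 = 11)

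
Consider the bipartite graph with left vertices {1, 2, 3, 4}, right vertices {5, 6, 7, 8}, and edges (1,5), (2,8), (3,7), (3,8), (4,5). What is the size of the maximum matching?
3 (matching: (1,5), (2,8), (3,7); upper bound min(|L|,|R|) = min(4,4) = 4)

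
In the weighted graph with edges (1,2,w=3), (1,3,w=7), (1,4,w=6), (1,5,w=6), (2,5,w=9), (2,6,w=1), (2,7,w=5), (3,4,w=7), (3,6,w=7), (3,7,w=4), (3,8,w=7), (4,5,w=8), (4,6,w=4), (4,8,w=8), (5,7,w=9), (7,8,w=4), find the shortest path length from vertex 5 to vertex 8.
13 (path: 5 -> 7 -> 8; weights 9 + 4 = 13)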